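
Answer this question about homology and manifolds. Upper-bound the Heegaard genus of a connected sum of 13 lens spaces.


Heegaard genus satisfies g(A#B) <= g(A) + g(B).
Each lens space has g = 1.
Upper bound: 13 * 1 = 13

13


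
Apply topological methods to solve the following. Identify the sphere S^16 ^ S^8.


S^m ^ S^n = S^{m+n}.
k = 16 + 8 = 24

24


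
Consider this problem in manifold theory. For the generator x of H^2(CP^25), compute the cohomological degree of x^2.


|x| = 2 in H^*(CP^n).
|x^2| = 2 * |x| = 2 * 2 = 4

4


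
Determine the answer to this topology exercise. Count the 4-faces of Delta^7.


Delta^7 has 7+1 vertices. A 4-face is a choice of 4+1 vertices.
f_4 = C(7+1, 4+1) = C(8,5) = 56

56


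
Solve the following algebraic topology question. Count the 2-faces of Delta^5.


Delta^5 has 5+1 vertices. A 2-face is a choice of 2+1 vertices.
f_2 = C(5+1, 2+1) = C(6,3) = 20

20


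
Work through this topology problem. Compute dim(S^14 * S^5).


Join of spheres: S^m * S^n = S^{m+n+1}.
dim = 14 + 5 + 1 = 20

20


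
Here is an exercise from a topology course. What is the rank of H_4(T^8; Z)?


By the Kunneth formula, b_k(T^n) = C(n,k).
b_4(T^8) = C(8,4).
C(8,4) = 8!/(4!*4!) = 70

70


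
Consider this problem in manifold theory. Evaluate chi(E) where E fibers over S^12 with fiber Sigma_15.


chi(S^12) = 2 (n even), chi(Sigma_15) = 2 - 2*15 = -28.
chi(E) = 2 * (-28) = -56

-56


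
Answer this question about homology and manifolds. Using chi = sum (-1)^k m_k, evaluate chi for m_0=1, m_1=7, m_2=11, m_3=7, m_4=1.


Morse theory: chi(M) = sum_k (-1)^k m_k where m_k = #(index-k critical points).
= (1) + (-7) + (11) + (-7) + (1) = -1

-1


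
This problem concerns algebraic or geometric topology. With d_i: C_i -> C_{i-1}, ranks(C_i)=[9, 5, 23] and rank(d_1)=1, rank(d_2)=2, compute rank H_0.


rank H_k = rank(ker d_k) - rank(im d_{k+1}).
rank(ker d_0) = rank(C_0) - rank(d_0) = 9 - 0 = 9.
rank(im d_{0+1}) = 1.
rank H_0 = 9 - 1 = 8

8


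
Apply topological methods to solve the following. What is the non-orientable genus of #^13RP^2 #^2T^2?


Since a >= 1, the sum is non-orientable; each T^2 can be replaced by RP^2 # RP^2 (since T^2#RP^2 = 3RP^2).
Total crosscaps k = 13 + 2*2 = 17.
Check via chi: chi = 13*1 + 2*0 - (13+2-1)*2 = -15 = 2 - k = -15. Consistent.

17


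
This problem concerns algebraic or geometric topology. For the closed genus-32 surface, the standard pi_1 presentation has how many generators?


Standard presentation: pi_1(Sigma_g) = <a_1,b_1,...,a_g,b_g | [a_1,b_1]...[a_g,b_g] = 1>.
Number of generators = 2g = 2*32 = 64

64


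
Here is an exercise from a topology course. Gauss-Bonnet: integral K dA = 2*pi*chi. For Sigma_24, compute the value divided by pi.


Gauss-Bonnet: integral K dA = 2*pi*chi(M).
chi(Sigma_24) = 2 - 2*24 = -46.
(integral K dA)/pi = 2*chi = 2*(-46) = -92

-92


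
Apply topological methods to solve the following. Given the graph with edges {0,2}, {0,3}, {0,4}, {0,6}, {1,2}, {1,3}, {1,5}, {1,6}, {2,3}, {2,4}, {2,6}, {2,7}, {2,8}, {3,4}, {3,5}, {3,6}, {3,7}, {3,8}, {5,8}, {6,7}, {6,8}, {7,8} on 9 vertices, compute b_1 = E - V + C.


b_1 = E - V + (number of components).
E = 22, V = 9, components = 1.
b_1 = 22 - 9 + 1 = 14

14


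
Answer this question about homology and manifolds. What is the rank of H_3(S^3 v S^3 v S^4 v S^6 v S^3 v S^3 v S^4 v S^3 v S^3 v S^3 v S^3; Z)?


For a wedge of spheres, H_k (k>0) is free on one generator per sphere of dimension k.
Spheres of dimension 3: count = 8.
b_3 = 8

8


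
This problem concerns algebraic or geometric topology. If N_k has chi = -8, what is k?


chi = 2 - k for closed non-orientable surfaces with k crosscaps.
-8 = 2 - k
k = 2 - (-8) = 10

10


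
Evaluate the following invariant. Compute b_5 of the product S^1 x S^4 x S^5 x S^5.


Each S^d has Poincare polynomial 1 + t^d.
The product S^1 x S^4 x S^5 x S^5 has Poincare polynomial prod(1+t^d_i).
Expanding: b_0=1, b_1=1, b_4=1, b_5=3, b_6=2, b_9=2, b_10=3, b_11=1, b_14=1, b_15=1.
b_5 = 3

3


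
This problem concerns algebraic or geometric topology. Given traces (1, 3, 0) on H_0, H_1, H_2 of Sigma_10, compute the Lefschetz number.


L(f) = tr(f_0*) - tr(f_1*) + tr(f_2*).
= 1 - (3) + (0)
= -2

-2


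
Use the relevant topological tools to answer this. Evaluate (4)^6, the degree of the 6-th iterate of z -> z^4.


deg(f) = 4. Degree is multiplicative: deg(f^6) = (deg f)^6.
deg(f^6) = (4)^6 = 4096

4096


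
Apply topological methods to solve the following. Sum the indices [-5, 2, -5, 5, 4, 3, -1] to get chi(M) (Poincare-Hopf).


Poincare-Hopf: chi(M) = sum of indices of zeros.
chi = (-5) + (2) + (-5) + (5) + (4) + (3) + (-1) = 3

3


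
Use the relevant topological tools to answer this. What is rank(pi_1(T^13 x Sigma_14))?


pi_1(A x B) = pi_1(A) x pi_1(B); rank of abelianization = b_1.
b_1(T^13) = 13, b_1(Sigma_14) = 2*14 = 28.
b_1(product) = 13 + 28 = 41

41


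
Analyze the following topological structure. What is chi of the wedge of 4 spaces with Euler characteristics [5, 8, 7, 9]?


chi(A v B) = chi(A) + chi(B) - 1 (one point identified).
For 4 spaces: chi = (sum chi_i) - (4 - 1).
sum = 29; chi = 29 - 3 = 26

26


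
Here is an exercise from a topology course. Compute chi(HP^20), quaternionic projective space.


HP^20 has one cell in each dimension 0, 4, ..., 4*20 (20+1 cells, all even-dim).
chi = 20 + 1 = 21

21


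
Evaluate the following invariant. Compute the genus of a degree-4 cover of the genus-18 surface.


For an n-sheeted cover: chi(E) = n * chi(B).
chi(Sigma_18) = 2 - 2*18 = -34.
chi(E) = 4 * (-34) = -136.
genus(E) = (2 - chi(E))/2 = (2 - (-136))/2 = 138/2 = 69

69


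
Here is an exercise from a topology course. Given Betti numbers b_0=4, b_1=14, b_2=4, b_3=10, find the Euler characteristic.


chi = sum_k (-1)^k b_k.
= (4) + (-14) + (4) + (-10)
= -16

-16


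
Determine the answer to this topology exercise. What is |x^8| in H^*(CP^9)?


|x| = 2 in H^*(CP^n).
|x^8| = 8 * |x| = 8 * 2 = 16

16


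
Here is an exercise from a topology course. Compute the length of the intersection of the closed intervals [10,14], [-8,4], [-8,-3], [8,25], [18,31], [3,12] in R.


Intersection = [max(a_i), min(b_i)] = [18, -3].
Since 18 > -3, the intersection is empty.
Length = 0

0


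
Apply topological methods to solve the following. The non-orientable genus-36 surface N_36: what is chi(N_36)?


For a non-orientable closed surface with k crosscaps: chi = 2 - k.
Here k = 36.
chi = 2 - 36 = -34

-34


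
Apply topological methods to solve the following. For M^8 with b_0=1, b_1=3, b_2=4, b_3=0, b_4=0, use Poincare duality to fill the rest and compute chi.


By Poincare duality b_k = b_{8-k}, so full Betti numbers: b_0=1, b_1=3, b_2=4, b_3=0, b_4=0, b_5=0, b_6=4, b_7=3, b_8=1.
chi = sum (-1)^k b_k = 4

4


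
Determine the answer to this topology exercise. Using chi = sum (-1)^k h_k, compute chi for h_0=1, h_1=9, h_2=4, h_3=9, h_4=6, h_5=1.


Handles of index k contribute (-1)^k to chi (same as CW cells).
chi = (1) + (-9) + (4) + (-9) + (6) + (-1) = -8

-8


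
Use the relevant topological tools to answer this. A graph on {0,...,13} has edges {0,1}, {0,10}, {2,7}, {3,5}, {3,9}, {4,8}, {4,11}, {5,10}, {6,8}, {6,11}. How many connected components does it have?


Run DFS/union-find over 14 vertices.
V = 14, E = 10.
Number of components = 5

5


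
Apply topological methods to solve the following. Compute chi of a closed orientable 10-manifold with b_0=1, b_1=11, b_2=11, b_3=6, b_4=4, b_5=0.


By Poincare duality b_k = b_{10-k}, so full Betti numbers: b_0=1, b_1=11, b_2=11, b_3=6, b_4=4, b_5=0, b_6=4, b_7=6, b_8=11, b_9=11, b_10=1.
chi = sum (-1)^k b_k = -2

-2


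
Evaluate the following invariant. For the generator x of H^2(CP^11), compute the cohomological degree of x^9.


|x| = 2 in H^*(CP^n).
|x^9| = 9 * |x| = 9 * 2 = 18

18


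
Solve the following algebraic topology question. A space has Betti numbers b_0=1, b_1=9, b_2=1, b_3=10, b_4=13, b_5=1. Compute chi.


chi = sum_k (-1)^k b_k.
= (1) + (-9) + (1) + (-10) + (13) + (-1)
= -5

-5


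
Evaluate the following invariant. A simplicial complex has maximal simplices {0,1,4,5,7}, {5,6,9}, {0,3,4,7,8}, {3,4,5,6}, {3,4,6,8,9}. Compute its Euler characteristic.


Enumerate all faces; f-vector: f_0=9, f_1=27, f_2=32, f_3=16, f_4=3.
chi = sum (-1)^k f_k = 1

1


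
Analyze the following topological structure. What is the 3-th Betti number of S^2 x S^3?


Each S^d has Poincare polynomial 1 + t^d.
The product S^2 x S^3 has Poincare polynomial prod(1+t^d_i).
Expanding: b_0=1, b_2=1, b_3=1, b_5=1.
b_3 = 1

1


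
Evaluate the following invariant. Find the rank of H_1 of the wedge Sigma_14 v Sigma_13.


For a wedge: H_1(A v B) = H_1(A) + H_1(B).
b_1(Sigma_14) = 28, b_1(Sigma_13) = 26.
b_1 = 28 + 26 = 54

54


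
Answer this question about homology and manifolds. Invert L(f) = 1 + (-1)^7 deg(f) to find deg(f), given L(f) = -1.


L(f) = 1 + (-1)^7 deg(f) on S^7.
-1 = 1 + (-1)^7 * deg(f)
(-1)^7 * deg(f) = -2
deg(f) = 2

2


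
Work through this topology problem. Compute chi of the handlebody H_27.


A genus-g handlebody deformation retracts to a wedge of g circles.
chi(vee_g S^1) = 1 - g.
chi(H_27) = 1 - 27 = -26

-26


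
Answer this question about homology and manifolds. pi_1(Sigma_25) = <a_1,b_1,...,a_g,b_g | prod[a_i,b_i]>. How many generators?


Standard presentation: pi_1(Sigma_g) = <a_1,b_1,...,a_g,b_g | [a_1,b_1]...[a_g,b_g] = 1>.
Number of generators = 2g = 2*25 = 50

50


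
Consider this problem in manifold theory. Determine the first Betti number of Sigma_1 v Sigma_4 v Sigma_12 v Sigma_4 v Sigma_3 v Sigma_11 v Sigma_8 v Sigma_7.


For a wedge X v Y: reduced H_k(X v Y) = H_k(X) + H_k(Y).
Each Sigma_g contributes b_1 = 2g.
b_1 = 2 + 8 + 24 + 8 + 6 + 22 + 16 + 14 = 100

100


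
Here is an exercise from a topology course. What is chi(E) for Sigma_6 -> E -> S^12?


chi(S^12) = 2 (n even), chi(Sigma_6) = 2 - 2*6 = -10.
chi(E) = 2 * (-10) = -20

-20


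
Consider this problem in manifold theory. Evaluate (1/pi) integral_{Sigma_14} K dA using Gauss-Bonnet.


Gauss-Bonnet: integral K dA = 2*pi*chi(M).
chi(Sigma_14) = 2 - 2*14 = -26.
(integral K dA)/pi = 2*chi = 2*(-26) = -52

-52


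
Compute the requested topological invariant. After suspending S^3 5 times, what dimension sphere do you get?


Each suspension raises dimension by 1: Sigma S^n = S^{n+1}.
Sigma^5 S^3 = S^{3+5} = S^8

8


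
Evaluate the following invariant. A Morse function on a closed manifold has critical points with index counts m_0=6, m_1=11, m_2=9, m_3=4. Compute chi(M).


Morse theory: chi(M) = sum_k (-1)^k m_k where m_k = #(index-k critical points).
= (6) + (-11) + (9) + (-4) = 0

0


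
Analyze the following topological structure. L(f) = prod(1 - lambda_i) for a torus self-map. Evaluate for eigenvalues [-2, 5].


For a torus self-map: L(f) = det(I - A) where A acts on H_1.
L(f) = (1--2) * (1-5) = 3 * -4 = -12

-12


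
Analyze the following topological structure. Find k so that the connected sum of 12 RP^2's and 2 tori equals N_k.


Since a >= 1, the sum is non-orientable; each T^2 can be replaced by RP^2 # RP^2 (since T^2#RP^2 = 3RP^2).
Total crosscaps k = 12 + 2*2 = 16.
Check via chi: chi = 12*1 + 2*0 - (12+2-1)*2 = -14 = 2 - k = -14. Consistent.

16


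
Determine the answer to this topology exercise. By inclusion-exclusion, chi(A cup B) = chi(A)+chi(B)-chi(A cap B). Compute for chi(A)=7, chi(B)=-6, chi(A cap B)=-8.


chi(A cup B) = chi(A) + chi(B) - chi(A cap B)
= 7 + (-6) - (-8)
= 9

9


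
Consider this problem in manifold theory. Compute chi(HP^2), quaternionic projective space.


HP^2 has one cell in each dimension 0, 4, ..., 4*2 (2+1 cells, all even-dim).
chi = 2 + 1 = 3

3


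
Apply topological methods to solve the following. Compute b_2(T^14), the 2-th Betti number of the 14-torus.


By the Kunneth formula, b_k(T^n) = C(n,k).
b_2(T^14) = C(14,2).
C(14,2) = 14!/(2!*12!) = 91

91


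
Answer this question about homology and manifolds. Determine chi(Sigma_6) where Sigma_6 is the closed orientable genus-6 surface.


For a closed orientable surface of genus g: chi = 2 - 2g.
Here g = 6.
chi = 2 - 2*6 = 2 - 12 = -10

-10


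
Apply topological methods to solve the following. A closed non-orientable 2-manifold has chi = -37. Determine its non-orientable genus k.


chi = 2 - k for closed non-orientable surfaces with k crosscaps.
-37 = 2 - k
k = 2 - (-37) = 39

39


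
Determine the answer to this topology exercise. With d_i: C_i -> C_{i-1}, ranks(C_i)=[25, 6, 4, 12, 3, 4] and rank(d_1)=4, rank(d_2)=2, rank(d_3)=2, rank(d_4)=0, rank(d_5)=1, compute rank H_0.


rank H_k = rank(ker d_k) - rank(im d_{k+1}).
rank(ker d_0) = rank(C_0) - rank(d_0) = 25 - 0 = 25.
rank(im d_{0+1}) = 4.
rank H_0 = 25 - 4 = 21

21


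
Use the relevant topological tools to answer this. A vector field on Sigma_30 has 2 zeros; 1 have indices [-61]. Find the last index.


Poincare-Hopf: sum of indices = chi(M).
chi(Sigma_30) = 2 - 2*30 = -58.
Sum of known indices = -61.
x = chi - (sum known) = -58 - (-61) = 3

3


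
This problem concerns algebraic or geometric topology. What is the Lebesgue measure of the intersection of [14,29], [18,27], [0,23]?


Intersection = [max(a_i), min(b_i)] = [18, 23].
Length = 23 - 18 = 5

5


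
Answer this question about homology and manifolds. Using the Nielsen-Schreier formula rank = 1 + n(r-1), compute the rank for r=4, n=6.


Nielsen-Schreier: an index-n subgroup of F_r is free of rank 1 + n(r-1).
Equivalently: chi(cover) = n*chi(base); chi(vee_r S^1) = 1 - 4 = -3.
chi(E) = 6*(-3) = -18; rank = 1 - chi(E) = 1 - (-18) = 19.
rank = 1 + 6*(4-1) = 1 + 18 = 19

19


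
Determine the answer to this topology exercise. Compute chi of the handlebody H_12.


A genus-g handlebody deformation retracts to a wedge of g circles.
chi(vee_g S^1) = 1 - g.
chi(H_12) = 1 - 12 = -11

-11


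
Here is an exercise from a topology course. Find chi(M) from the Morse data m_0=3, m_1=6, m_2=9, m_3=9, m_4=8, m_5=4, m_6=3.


Morse theory: chi(M) = sum_k (-1)^k m_k where m_k = #(index-k critical points).
= (3) + (-6) + (9) + (-9) + (8) + (-4) + (3) = 4

4


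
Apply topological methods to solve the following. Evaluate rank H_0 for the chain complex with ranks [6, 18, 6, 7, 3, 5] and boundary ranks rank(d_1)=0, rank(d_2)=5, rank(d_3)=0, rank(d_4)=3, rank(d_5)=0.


rank H_k = rank(ker d_k) - rank(im d_{k+1}).
rank(ker d_0) = rank(C_0) - rank(d_0) = 6 - 0 = 6.
rank(im d_{0+1}) = 0.
rank H_0 = 6 - 0 = 6

6


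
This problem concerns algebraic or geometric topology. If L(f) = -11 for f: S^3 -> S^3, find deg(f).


L(f) = 1 + (-1)^3 deg(f) on S^3.
-11 = 1 + (-1)^3 * deg(f)
(-1)^3 * deg(f) = -12
deg(f) = 12

12


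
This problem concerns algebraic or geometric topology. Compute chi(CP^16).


CP^16 has one cell in each even dimension 0, 2, ..., 2*16 (16+1 cells total).
All cells are even-dimensional, so chi = number of cells.
chi = 16 + 1 = 17

17


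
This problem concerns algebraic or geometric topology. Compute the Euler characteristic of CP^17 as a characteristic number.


For any closed oriented manifold, <e(TM),[M]> = chi(M).
chi(CP^17) = 17+1 = 18

18


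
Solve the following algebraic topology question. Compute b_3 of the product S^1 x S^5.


Each S^d has Poincare polynomial 1 + t^d.
The product S^1 x S^5 has Poincare polynomial prod(1+t^d_i).
Expanding: b_0=1, b_1=1, b_5=1, b_6=1.
b_3 = 0

0


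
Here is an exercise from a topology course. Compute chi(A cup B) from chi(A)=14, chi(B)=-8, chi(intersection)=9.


chi(A cup B) = chi(A) + chi(B) - chi(A cap B)
= 14 + (-8) - (9)
= -3

-3


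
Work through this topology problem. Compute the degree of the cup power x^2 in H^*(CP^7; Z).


|x| = 2 in H^*(CP^n).
|x^2| = 2 * |x| = 2 * 2 = 4

4


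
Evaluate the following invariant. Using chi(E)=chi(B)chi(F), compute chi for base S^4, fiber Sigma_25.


chi(S^4) = 2 (n even), chi(Sigma_25) = 2 - 2*25 = -48.
chi(E) = 2 * (-48) = -96

-96


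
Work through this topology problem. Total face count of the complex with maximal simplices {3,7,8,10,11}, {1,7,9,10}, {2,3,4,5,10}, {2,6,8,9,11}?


Each maximal simplex on m vertices has 2^m - 1 nonempty faces.
Take the union (dedupe shared faces).
Total distinct faces = 97

97


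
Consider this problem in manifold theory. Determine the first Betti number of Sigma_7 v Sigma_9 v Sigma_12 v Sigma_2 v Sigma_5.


For a wedge X v Y: reduced H_k(X v Y) = H_k(X) + H_k(Y).
Each Sigma_g contributes b_1 = 2g.
b_1 = 14 + 18 + 24 + 4 + 10 = 70

70


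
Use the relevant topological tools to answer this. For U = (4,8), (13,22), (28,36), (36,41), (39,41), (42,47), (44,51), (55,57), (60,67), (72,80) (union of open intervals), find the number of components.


Sort and merge overlapping open intervals.
Merged: (4,8), (13,22), (28,36), (36,41), (42,51), (55,57), (60,67), (72,80).
Number of components = 8

8


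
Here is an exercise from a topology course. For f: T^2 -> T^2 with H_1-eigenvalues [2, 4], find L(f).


For a torus self-map: L(f) = det(I - A) where A acts on H_1.
L(f) = (1-2) * (1-4) = -1 * -3 = 3

3


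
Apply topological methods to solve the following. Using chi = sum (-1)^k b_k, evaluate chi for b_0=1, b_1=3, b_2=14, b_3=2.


chi = sum_k (-1)^k b_k.
= (1) + (-3) + (14) + (-2)
= 10

10


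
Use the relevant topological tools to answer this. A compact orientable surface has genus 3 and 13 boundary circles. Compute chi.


For a compact orientable surface with genus g and b boundary components: chi = 2 - 2g - b.
chi = 2 - 2*3 - 13 = 2 - 6 - 13 = -17

-17


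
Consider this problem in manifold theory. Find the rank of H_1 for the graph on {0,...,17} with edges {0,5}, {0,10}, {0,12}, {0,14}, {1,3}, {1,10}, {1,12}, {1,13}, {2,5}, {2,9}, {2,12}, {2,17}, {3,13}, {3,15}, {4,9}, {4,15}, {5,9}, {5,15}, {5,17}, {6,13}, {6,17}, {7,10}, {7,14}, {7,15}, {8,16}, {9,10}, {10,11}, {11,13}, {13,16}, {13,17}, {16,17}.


b_1 = E - V + (number of components).
E = 31, V = 18, components = 1.
b_1 = 31 - 18 + 1 = 14

14


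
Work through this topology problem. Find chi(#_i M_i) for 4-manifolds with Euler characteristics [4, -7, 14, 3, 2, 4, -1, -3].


For n-manifolds: chi(A#B) = chi(A) + chi(B) - chi(S^4).
chi(S^4) = 1 + (-1)^4 = 2.
chi(#) = (sum chi_i) - (8-1)*chi(S^4) = 16 - 7*2 = 2

2


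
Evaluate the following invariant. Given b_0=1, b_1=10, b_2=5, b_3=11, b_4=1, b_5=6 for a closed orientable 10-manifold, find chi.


By Poincare duality b_k = b_{10-k}, so full Betti numbers: b_0=1, b_1=10, b_2=5, b_3=11, b_4=1, b_5=6, b_6=1, b_7=11, b_8=5, b_9=10, b_10=1.
chi = sum (-1)^k b_k = -34

-34


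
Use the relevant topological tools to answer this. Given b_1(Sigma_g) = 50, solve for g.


For a closed orientable surface: b_1 = 2g.
50 = 2g
g = 50 / 2 = 25

25


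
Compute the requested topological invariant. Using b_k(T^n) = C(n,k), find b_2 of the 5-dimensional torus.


By the Kunneth formula, b_k(T^n) = C(n,k).
b_2(T^5) = C(5,2).
C(5,2) = 5!/(2!*3!) = 10

10


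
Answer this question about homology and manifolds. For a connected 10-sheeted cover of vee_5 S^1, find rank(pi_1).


Nielsen-Schreier: an index-n subgroup of F_r is free of rank 1 + n(r-1).
Equivalently: chi(cover) = n*chi(base); chi(vee_r S^1) = 1 - 5 = -4.
chi(E) = 10*(-4) = -40; rank = 1 - chi(E) = 1 - (-40) = 41.
rank = 1 + 10*(5-1) = 1 + 40 = 41

41


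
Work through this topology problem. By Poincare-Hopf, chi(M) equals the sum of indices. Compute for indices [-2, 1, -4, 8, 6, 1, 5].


Poincare-Hopf: chi(M) = sum of indices of zeros.
chi = (-2) + (1) + (-4) + (8) + (6) + (1) + (5) = 15

15


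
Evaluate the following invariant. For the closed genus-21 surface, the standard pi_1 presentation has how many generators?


Standard presentation: pi_1(Sigma_g) = <a_1,b_1,...,a_g,b_g | [a_1,b_1]...[a_g,b_g] = 1>.
Number of generators = 2g = 2*21 = 42

42


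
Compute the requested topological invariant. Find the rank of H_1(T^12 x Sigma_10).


pi_1(A x B) = pi_1(A) x pi_1(B); rank of abelianization = b_1.
b_1(T^12) = 12, b_1(Sigma_10) = 2*10 = 20.
b_1(product) = 12 + 20 = 32

32


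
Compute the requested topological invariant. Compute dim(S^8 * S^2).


Join of spheres: S^m * S^n = S^{m+n+1}.
dim = 8 + 2 + 1 = 11

11


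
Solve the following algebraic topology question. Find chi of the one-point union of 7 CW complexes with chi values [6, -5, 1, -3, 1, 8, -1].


chi(A v B) = chi(A) + chi(B) - 1 (one point identified).
For 7 spaces: chi = (sum chi_i) - (7 - 1).
sum = 7; chi = 7 - 6 = 1

1


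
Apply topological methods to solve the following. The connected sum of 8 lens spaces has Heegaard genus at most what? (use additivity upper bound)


Heegaard genus satisfies g(A#B) <= g(A) + g(B).
Each lens space has g = 1.
Upper bound: 8 * 1 = 8

8


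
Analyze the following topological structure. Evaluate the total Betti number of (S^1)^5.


b_k(T^5) = C(5,k), so the sum over k is sum_k C(5,k) = 2^5.
Total = 2^5 = 32

32


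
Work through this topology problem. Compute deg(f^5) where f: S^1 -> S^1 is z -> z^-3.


deg(f) = -3. Degree is multiplicative: deg(f^5) = (deg f)^5.
deg(f^5) = (-3)^5 = -243

-243


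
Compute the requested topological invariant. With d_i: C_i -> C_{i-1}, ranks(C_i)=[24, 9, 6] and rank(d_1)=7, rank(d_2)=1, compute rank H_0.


rank H_k = rank(ker d_k) - rank(im d_{k+1}).
rank(ker d_0) = rank(C_0) - rank(d_0) = 24 - 0 = 24.
rank(im d_{0+1}) = 7.
rank H_0 = 24 - 7 = 17

17


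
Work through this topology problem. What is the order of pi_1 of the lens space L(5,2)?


pi_1(L(p,q)) = Z/pZ for any q coprime to p.
|pi_1(L(5,2))| = 5

5


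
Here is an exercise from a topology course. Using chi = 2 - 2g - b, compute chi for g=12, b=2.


For a compact orientable surface with genus g and b boundary components: chi = 2 - 2g - b.
chi = 2 - 2*12 - 2 = 2 - 24 - 2 = -24

-24


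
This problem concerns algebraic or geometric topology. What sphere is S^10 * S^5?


Join of spheres: S^m * S^n = S^{m+n+1}.
dim = 10 + 5 + 1 = 16

16


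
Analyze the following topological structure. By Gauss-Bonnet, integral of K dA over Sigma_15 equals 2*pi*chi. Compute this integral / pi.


Gauss-Bonnet: integral K dA = 2*pi*chi(M).
chi(Sigma_15) = 2 - 2*15 = -28.
(integral K dA)/pi = 2*chi = 2*(-28) = -56

-56


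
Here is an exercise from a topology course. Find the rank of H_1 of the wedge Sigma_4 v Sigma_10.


For a wedge: H_1(A v B) = H_1(A) + H_1(B).
b_1(Sigma_4) = 8, b_1(Sigma_10) = 20.
b_1 = 8 + 20 = 28

28


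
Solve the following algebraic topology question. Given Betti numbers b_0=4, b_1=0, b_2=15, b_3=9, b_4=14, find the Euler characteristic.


chi = sum_k (-1)^k b_k.
= (4) + (0) + (15) + (-9) + (14)
= 24

24


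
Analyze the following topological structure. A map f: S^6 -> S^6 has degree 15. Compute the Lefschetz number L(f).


On S^6: L(f) = tr(f_0*) + (-1)^6 tr(f_6*) = 1 + (-1)^6 * deg(f).
L(f) = 1 + (-1)^6 * 15 = 1 + 15 = 16

16


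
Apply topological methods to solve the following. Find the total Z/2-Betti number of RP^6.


H^k(RP^6; Z/2) = Z/2 for each 0 <= k <= 6.
Total dimension = 6 + 1 = 7

7


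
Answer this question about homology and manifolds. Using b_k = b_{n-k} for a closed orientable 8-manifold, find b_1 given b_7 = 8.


Poincare duality for closed orientable n-manifolds: b_k = b_{n-k}.
Here n = 8, so b_1 = b_7 = 8

8


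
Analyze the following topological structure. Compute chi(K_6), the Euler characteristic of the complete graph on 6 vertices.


K_6: V = 6, E = C(6,2) = 15.
chi = V - E = 6 - 15 = -9

-9


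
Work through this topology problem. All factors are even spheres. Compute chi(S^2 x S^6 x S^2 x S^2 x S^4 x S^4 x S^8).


chi is multiplicative: chi(X x Y) = chi(X) chi(Y).
Each even-dim sphere has chi = 2. There are 7 factors.
chi = 2^7 = 128

128


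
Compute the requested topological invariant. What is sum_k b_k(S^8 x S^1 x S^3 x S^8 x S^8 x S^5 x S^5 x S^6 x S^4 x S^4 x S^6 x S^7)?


Total Betti number is multiplicative under products.
Each S^d (d>=1) has total Betti number 2.
There are 12 sphere factors.
Total = 2^12 = 4096

4096


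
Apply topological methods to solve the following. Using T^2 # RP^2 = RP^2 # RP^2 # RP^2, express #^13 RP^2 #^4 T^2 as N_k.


Since a >= 1, the sum is non-orientable; each T^2 can be replaced by RP^2 # RP^2 (since T^2#RP^2 = 3RP^2).
Total crosscaps k = 13 + 2*4 = 21.
Check via chi: chi = 13*1 + 4*0 - (13+4-1)*2 = -19 = 2 - k = -19. Consistent.

21


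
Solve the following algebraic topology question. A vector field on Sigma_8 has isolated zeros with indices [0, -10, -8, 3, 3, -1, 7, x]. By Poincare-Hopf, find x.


Poincare-Hopf: sum of indices = chi(M).
chi(Sigma_8) = 2 - 2*8 = -14.
Sum of known indices = -6.
x = chi - (sum known) = -14 - (-6) = -8

-8


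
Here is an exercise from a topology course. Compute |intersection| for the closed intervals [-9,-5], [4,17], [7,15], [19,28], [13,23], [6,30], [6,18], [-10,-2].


Intersection = [max(a_i), min(b_i)] = [19, -5].
Since 19 > -5, the intersection is empty.
Length = 0

0


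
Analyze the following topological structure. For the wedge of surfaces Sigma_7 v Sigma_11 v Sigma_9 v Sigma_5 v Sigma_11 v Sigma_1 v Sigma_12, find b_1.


For a wedge X v Y: reduced H_k(X v Y) = H_k(X) + H_k(Y).
Each Sigma_g contributes b_1 = 2g.
b_1 = 14 + 22 + 18 + 10 + 22 + 2 + 24 = 112

112


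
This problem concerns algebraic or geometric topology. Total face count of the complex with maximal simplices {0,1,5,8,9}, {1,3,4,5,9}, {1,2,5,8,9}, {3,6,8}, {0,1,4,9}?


Each maximal simplex on m vertices has 2^m - 1 nonempty faces.
Take the union (dedupe shared faces).
Total distinct faces = 80

80


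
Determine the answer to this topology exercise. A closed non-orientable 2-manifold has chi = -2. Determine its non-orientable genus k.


chi = 2 - k for closed non-orientable surfaces with k crosscaps.
-2 = 2 - k
k = 2 - (-2) = 4

4


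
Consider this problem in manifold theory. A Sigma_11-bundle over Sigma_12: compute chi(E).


For a fiber bundle F -> E -> B (with CW structure): chi(E) = chi(B) * chi(F).
chi(Sigma_12) = -22, chi(Sigma_11) = -20.
chi(E) = (-22) * (-20) = 440

440


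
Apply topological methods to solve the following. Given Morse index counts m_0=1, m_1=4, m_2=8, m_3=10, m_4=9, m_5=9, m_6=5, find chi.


Morse theory: chi(M) = sum_k (-1)^k m_k where m_k = #(index-k critical points).
= (1) + (-4) + (8) + (-10) + (9) + (-9) + (5) = 0

0


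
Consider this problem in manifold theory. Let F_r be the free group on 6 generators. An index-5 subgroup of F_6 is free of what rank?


Nielsen-Schreier: an index-n subgroup of F_r is free of rank 1 + n(r-1).
Equivalently: chi(cover) = n*chi(base); chi(vee_r S^1) = 1 - 6 = -5.
chi(E) = 5*(-5) = -25; rank = 1 - chi(E) = 1 - (-25) = 26.
rank = 1 + 5*(6-1) = 1 + 25 = 26

26


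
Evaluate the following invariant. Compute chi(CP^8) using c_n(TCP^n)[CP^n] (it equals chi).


For any closed oriented manifold, <e(TM),[M]> = chi(M).
chi(CP^8) = 8+1 = 9

9


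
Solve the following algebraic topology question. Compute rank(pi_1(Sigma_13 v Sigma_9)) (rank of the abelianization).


For a wedge: H_1(A v B) = H_1(A) + H_1(B).
b_1(Sigma_13) = 26, b_1(Sigma_9) = 18.
b_1 = 26 + 18 = 44

44


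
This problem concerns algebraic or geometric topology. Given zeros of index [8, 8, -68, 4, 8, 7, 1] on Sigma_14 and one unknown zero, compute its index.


Poincare-Hopf: sum of indices = chi(M).
chi(Sigma_14) = 2 - 2*14 = -26.
Sum of known indices = -32.
x = chi - (sum known) = -26 - (-32) = 6

6


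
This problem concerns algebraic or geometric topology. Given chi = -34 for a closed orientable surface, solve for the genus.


chi = 2 - 2g for closed orientable surfaces.
-34 = 2 - 2g
2g = 2 - (-34) = 36
g = 18

18


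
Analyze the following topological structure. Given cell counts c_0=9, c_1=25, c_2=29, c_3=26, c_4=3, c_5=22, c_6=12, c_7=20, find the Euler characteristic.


chi = sum_k (-1)^k c_k.
= (-1)^0*9 + (-1)^1*25 + (-1)^2*29 + (-1)^3*26 + (-1)^4*3 + (-1)^5*22 + (-1)^6*12 + (-1)^7*20
= (9) + (-25) + (29) + (-26) + (3) + (-22) + (12) + (-20)
= -40

-40


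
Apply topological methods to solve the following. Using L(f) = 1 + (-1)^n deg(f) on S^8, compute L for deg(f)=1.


On S^8: L(f) = tr(f_0*) + (-1)^8 tr(f_8*) = 1 + (-1)^8 * deg(f).
L(f) = 1 + (-1)^8 * 1 = 1 + 1 = 2

2


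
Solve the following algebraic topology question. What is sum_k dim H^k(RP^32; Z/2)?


H^k(RP^32; Z/2) = Z/2 for each 0 <= k <= 32.
Total dimension = 32 + 1 = 33

33


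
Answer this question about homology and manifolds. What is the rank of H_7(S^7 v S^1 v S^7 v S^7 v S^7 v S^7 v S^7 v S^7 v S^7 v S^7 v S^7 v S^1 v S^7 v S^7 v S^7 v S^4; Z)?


For a wedge of spheres, H_k (k>0) is free on one generator per sphere of dimension k.
Spheres of dimension 7: count = 13.
b_7 = 13

13


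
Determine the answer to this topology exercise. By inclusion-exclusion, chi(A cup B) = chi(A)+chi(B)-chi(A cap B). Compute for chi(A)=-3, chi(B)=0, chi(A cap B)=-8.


chi(A cup B) = chi(A) + chi(B) - chi(A cap B)
= -3 + (0) - (-8)
= 5

5


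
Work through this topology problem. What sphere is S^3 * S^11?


Join of spheres: S^m * S^n = S^{m+n+1}.
dim = 3 + 11 + 1 = 15

15


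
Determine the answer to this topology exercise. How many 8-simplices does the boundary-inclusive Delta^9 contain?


Delta^9 has 9+1 vertices. A 8-face is a choice of 8+1 vertices.
f_8 = C(9+1, 8+1) = C(10,9) = 10

10


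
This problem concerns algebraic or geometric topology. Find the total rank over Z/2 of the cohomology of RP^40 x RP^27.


dim H^*(RP^n; Z/2) = n+1 (one Z/2 in each degree 0..n).
Total Betti number is multiplicative.
Total = (40+1) * (27+1) = 41 * 28 = 1148

1148


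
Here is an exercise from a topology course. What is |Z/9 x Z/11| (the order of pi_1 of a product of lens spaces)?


pi_1(X x Y) = pi_1(X) x pi_1(Y).
pi_1(L(9,1)) = Z/9, pi_1(L(11,1)) = Z/11.
|Z/9 x Z/11| = 9 * 11 = 99

99


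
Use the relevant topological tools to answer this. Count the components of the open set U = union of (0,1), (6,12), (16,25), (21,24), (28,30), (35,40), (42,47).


Sort and merge overlapping open intervals.
Merged: (0,1), (6,12), (16,25), (28,30), (35,40), (42,47).
Number of components = 6

6


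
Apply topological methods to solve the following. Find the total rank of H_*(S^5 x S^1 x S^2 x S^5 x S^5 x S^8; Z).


Total Betti number is multiplicative under products.
Each S^d (d>=1) has total Betti number 2.
There are 6 sphere factors.
Total = 2^6 = 64

64


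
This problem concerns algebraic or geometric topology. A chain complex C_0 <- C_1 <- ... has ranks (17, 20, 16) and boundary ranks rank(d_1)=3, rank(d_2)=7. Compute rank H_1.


rank H_k = rank(ker d_k) - rank(im d_{k+1}).
rank(ker d_1) = rank(C_1) - rank(d_1) = 20 - 3 = 17.
rank(im d_{1+1}) = 7.
rank H_1 = 17 - 7 = 10

10


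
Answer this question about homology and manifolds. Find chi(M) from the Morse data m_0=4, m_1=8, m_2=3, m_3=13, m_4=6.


Morse theory: chi(M) = sum_k (-1)^k m_k where m_k = #(index-k critical points).
= (4) + (-8) + (3) + (-13) + (6) = -8

-8


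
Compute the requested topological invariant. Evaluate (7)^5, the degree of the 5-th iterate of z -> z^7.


deg(f) = 7. Degree is multiplicative: deg(f^5) = (deg f)^5.
deg(f^5) = (7)^5 = 16807

16807


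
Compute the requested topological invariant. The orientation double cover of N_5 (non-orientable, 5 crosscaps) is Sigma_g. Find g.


chi(N_5) = 2 - 5 = -3.
Double cover: chi(Sigma_g) = 2 * chi(N_5) = 2*(-3) = -6.
2 - 2g = -6, so g = (2 - (-6))/2 = 8/2 = 4

4


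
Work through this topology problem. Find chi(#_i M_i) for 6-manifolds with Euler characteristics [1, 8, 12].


For n-manifolds: chi(A#B) = chi(A) + chi(B) - chi(S^6).
chi(S^6) = 1 + (-1)^6 = 2.
chi(#) = (sum chi_i) - (3-1)*chi(S^6) = 21 - 2*2 = 17

17


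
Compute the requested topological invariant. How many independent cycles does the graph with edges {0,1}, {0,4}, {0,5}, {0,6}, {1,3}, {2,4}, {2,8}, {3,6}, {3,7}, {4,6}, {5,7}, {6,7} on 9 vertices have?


b_1 = E - V + (number of components).
E = 12, V = 9, components = 1.
b_1 = 12 - 9 + 1 = 4

4


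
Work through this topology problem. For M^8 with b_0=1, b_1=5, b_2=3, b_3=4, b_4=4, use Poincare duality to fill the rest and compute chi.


By Poincare duality b_k = b_{8-k}, so full Betti numbers: b_0=1, b_1=5, b_2=3, b_3=4, b_4=4, b_5=4, b_6=3, b_7=5, b_8=1.
chi = sum (-1)^k b_k = -6

-6


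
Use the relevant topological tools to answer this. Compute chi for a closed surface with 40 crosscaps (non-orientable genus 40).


For a non-orientable closed surface with k crosscaps: chi = 2 - k.
Here k = 40.
chi = 2 - 40 = -38

-38


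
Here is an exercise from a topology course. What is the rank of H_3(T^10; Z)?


By the Kunneth formula, b_k(T^n) = C(n,k).
b_3(T^10) = C(10,3).
C(10,3) = 10!/(3!*7!) = 120

120


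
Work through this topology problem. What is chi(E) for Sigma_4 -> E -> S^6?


chi(S^6) = 2 (n even), chi(Sigma_4) = 2 - 2*4 = -6.
chi(E) = 2 * (-6) = -12

-12


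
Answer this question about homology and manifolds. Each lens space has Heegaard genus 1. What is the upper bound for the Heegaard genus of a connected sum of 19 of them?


Heegaard genus satisfies g(A#B) <= g(A) + g(B).
Each lens space has g = 1.
Upper bound: 19 * 1 = 19

19


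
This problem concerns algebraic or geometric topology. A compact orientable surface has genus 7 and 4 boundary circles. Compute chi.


For a compact orientable surface with genus g and b boundary components: chi = 2 - 2g - b.
chi = 2 - 2*7 - 4 = 2 - 14 - 4 = -16

-16


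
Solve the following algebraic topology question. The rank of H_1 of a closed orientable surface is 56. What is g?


For a closed orientable surface: b_1 = 2g.
56 = 2g
g = 56 / 2 = 28

28


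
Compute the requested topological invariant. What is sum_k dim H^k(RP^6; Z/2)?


H^k(RP^6; Z/2) = Z/2 for each 0 <= k <= 6.
Total dimension = 6 + 1 = 7

7


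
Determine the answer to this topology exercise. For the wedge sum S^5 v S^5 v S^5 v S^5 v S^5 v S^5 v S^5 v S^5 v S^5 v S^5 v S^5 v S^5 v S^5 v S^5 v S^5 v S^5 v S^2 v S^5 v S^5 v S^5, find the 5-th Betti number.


For a wedge of spheres, H_k (k>0) is free on one generator per sphere of dimension k.
Spheres of dimension 5: count = 19.
b_5 = 19

19


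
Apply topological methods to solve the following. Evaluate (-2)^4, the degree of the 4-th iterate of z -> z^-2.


deg(f) = -2. Degree is multiplicative: deg(f^4) = (deg f)^4.
deg(f^4) = (-2)^4 = 16

16


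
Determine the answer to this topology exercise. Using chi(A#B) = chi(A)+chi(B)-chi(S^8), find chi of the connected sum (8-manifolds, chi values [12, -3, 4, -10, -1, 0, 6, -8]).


For n-manifolds: chi(A#B) = chi(A) + chi(B) - chi(S^8).
chi(S^8) = 1 + (-1)^8 = 2.
chi(#) = (sum chi_i) - (8-1)*chi(S^8) = 0 - 7*2 = -14

-14


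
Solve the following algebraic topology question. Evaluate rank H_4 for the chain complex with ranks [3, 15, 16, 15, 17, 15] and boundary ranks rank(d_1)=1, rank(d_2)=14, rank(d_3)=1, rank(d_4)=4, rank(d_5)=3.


rank H_k = rank(ker d_k) - rank(im d_{k+1}).
rank(ker d_4) = rank(C_4) - rank(d_4) = 17 - 4 = 13.
rank(im d_{4+1}) = 3.
rank H_4 = 13 - 3 = 10

10


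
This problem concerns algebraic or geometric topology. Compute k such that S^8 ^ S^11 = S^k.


S^m ^ S^n = S^{m+n}.
k = 8 + 11 = 19

19


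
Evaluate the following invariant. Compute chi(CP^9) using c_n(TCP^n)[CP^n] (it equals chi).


For any closed oriented manifold, <e(TM),[M]> = chi(M).
chi(CP^9) = 9+1 = 10

10


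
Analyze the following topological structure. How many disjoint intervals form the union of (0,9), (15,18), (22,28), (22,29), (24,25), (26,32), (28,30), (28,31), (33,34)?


Sort and merge overlapping open intervals.
Merged: (0,9), (15,18), (22,32), (33,34).
Number of components = 4

4


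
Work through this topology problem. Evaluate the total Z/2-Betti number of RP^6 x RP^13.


dim H^*(RP^n; Z/2) = n+1 (one Z/2 in each degree 0..n).
Total Betti number is multiplicative.
Total = (6+1) * (13+1) = 7 * 14 = 98

98


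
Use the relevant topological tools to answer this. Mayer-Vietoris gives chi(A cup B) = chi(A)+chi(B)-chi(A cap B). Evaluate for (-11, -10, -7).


chi(A cup B) = chi(A) + chi(B) - chi(A cap B)
= -11 + (-10) - (-7)
= -14

-14


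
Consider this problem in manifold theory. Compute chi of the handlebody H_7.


A genus-g handlebody deformation retracts to a wedge of g circles.
chi(vee_g S^1) = 1 - g.
chi(H_7) = 1 - 7 = -6

-6


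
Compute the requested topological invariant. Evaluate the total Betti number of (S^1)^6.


b_k(T^6) = C(6,k), so the sum over k is sum_k C(6,k) = 2^6.
Total = 2^6 = 64

64


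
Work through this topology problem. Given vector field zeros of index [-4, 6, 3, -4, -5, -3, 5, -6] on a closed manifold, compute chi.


Poincare-Hopf: chi(M) = sum of indices of zeros.
chi = (-4) + (6) + (3) + (-4) + (-5) + (-3) + (5) + (-6) = -8

-8


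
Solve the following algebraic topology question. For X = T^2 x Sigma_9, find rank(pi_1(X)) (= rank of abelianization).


pi_1(A x B) = pi_1(A) x pi_1(B); rank of abelianization = b_1.
b_1(T^2) = 2, b_1(Sigma_9) = 2*9 = 18.
b_1(product) = 2 + 18 = 20

20


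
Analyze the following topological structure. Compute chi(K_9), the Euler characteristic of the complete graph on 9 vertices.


K_9: V = 9, E = C(9,2) = 36.
chi = V - E = 9 - 36 = -27

-27


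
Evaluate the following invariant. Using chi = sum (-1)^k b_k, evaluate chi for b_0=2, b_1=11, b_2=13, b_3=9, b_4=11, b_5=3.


chi = sum_k (-1)^k b_k.
= (2) + (-11) + (13) + (-9) + (11) + (-3)
= 3

3


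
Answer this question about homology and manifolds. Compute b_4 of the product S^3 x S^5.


Each S^d has Poincare polynomial 1 + t^d.
The product S^3 x S^5 has Poincare polynomial prod(1+t^d_i).
Expanding: b_0=1, b_3=1, b_5=1, b_8=1.
b_4 = 0

0


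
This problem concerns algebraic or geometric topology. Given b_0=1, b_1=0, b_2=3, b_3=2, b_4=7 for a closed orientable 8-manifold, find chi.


By Poincare duality b_k = b_{8-k}, so full Betti numbers: b_0=1, b_1=0, b_2=3, b_3=2, b_4=7, b_5=2, b_6=3, b_7=0, b_8=1.
chi = sum (-1)^k b_k = 11

11


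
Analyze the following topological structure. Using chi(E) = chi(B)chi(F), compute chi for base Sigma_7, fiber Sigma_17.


For a fiber bundle F -> E -> B (with CW structure): chi(E) = chi(B) * chi(F).
chi(Sigma_7) = -12, chi(Sigma_17) = -32.
chi(E) = (-12) * (-32) = 384

384


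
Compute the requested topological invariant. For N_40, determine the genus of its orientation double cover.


chi(N_40) = 2 - 40 = -38.
Double cover: chi(Sigma_g) = 2 * chi(N_40) = 2*(-38) = -76.
2 - 2g = -76, so g = (2 - (-76))/2 = 78/2 = 39

39


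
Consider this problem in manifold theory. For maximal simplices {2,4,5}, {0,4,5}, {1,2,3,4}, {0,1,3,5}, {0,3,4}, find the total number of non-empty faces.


Each maximal simplex on m vertices has 2^m - 1 nonempty faces.
Take the union (dedupe shared faces).
Total distinct faces = 33

33


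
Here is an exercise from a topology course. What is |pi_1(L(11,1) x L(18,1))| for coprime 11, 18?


pi_1(X x Y) = pi_1(X) x pi_1(Y).
pi_1(L(11,1)) = Z/11, pi_1(L(18,1)) = Z/18.
|Z/11 x Z/18| = 11 * 18 = 198

198


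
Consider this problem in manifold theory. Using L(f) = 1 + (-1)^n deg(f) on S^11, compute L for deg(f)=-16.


On S^11: L(f) = tr(f_0*) + (-1)^11 tr(f_11*) = 1 + (-1)^11 * deg(f).
L(f) = 1 + (-1)^11 * -16 = 1 + 16 = 17

17
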